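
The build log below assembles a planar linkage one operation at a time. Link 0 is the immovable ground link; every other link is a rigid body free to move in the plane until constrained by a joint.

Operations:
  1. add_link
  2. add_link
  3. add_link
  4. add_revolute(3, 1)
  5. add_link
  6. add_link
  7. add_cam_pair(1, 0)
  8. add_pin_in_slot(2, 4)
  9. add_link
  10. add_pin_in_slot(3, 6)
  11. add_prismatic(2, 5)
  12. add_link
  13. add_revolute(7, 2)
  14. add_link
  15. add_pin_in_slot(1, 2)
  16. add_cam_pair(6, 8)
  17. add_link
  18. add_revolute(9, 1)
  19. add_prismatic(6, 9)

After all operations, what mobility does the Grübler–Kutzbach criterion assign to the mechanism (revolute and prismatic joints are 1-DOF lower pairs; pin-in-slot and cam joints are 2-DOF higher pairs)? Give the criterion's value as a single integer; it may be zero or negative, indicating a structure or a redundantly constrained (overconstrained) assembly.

link 0 = ground. State L|J1|J2 = 1|0|0
+link1  2|0|0
+link2  3|0|0
+link3  4|0|0
R(3,1) f=1→J1  4|1|0
+link4  5|1|0
+link5  6|1|0
C(1,0) f=2→J2  6|1|1
PS(2,4) f=2→J2  6|1|2
+link6  7|1|2
PS(3,6) f=2→J2  7|1|3
P(2,5) f=1→J1  7|2|3
+link7  8|2|3
R(7,2) f=1→J1  8|3|3
+link8  9|3|3
PS(1,2) f=2→J2  9|3|4
C(6,8) f=2→J2  9|3|5
+link9  10|3|5
R(9,1) f=1→J1  10|4|5
P(6,9) f=1→J1  10|5|5
M = 3(10−1)−2·5−5 = 27−10−5 = 12

M = 12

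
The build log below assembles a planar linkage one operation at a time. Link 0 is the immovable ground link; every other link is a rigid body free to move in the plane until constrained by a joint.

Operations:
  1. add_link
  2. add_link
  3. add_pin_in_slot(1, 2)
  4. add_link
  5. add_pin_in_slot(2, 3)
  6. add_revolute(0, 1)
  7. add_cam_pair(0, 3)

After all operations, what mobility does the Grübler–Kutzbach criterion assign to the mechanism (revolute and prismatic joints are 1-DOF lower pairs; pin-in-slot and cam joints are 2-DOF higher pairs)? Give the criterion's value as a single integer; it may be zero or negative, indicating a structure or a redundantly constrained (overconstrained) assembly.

M = 4

L=1 J1=0 J2=0
add link → L=2 J1=0 J2=0
add link → L=3 J1=0 J2=0
PS@1,2 dof=2 J2 → L=3 J1=0 J2=1
add link → L=4 J1=0 J2=1
PS@2,3 dof=2 J2 → L=4 J1=0 J2=2
R@0,1 dof=1 J1 → L=4 J1=1 J2=2
C@0,3 dof=2 J2 → L=4 J1=1 J2=3
M=3(L−1)−2J1−J2=3·3−2·1−3=4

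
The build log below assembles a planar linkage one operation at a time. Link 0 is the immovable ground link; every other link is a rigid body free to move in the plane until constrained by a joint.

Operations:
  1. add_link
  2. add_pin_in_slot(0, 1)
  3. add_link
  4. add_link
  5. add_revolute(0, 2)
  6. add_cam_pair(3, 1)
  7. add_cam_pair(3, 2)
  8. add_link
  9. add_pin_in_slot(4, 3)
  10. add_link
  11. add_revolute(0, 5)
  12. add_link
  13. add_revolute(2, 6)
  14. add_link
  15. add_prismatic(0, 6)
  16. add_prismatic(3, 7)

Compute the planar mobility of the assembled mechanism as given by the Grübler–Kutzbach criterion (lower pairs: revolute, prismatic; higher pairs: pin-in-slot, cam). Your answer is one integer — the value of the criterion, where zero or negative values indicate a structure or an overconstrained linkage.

(L,J1,J2)=(1,0,0); link0 fixed
link1: (2,0,0)
PS 0-1 [J2]: (2,0,1)
link2: (3,0,1)
link3: (4,0,1)
R 0-2 [J1]: (4,1,1)
C 3-1 [J2]: (4,1,2)
C 3-2 [J2]: (4,1,3)
link4: (5,1,3)
PS 4-3 [J2]: (5,1,4)
link5: (6,1,4)
R 0-5 [J1]: (6,2,4)
link6: (7,2,4)
R 2-6 [J1]: (7,3,4)
link7: (8,3,4)
P 0-6 [J1]: (8,4,4)
P 3-7 [J1]: (8,5,4)
Grübler: 3·7 − 2·5 − 4 = 7

M = 7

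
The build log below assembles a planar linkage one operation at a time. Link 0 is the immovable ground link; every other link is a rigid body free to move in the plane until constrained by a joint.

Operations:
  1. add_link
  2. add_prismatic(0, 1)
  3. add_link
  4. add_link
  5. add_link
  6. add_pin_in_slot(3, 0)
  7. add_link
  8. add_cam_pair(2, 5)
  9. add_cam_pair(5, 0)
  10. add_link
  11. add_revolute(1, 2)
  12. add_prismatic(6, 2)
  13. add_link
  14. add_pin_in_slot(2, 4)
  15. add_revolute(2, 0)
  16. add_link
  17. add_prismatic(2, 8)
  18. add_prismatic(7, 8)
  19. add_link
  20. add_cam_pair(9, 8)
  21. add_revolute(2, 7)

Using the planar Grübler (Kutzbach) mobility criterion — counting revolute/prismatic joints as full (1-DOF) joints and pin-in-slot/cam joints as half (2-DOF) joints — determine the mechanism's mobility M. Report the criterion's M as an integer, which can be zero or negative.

M = 8

ground; <1,0,0>
#1 <2,0,0>
P:0↔1 J1 <2,1,0>
#2 <3,1,0>
#3 <4,1,0>
#4 <5,1,0>
PS:3↔0 J2 <5,1,1>
#5 <6,1,1>
C:2↔5 J2 <6,1,2>
C:5↔0 J2 <6,1,3>
#6 <7,1,3>
R:1↔2 J1 <7,2,3>
P:6↔2 J1 <7,3,3>
#7 <8,3,3>
PS:2↔4 J2 <8,3,4>
R:2↔0 J1 <8,4,4>
#8 <9,4,4>
P:2↔8 J1 <9,5,4>
P:7↔8 J1 <9,6,4>
#9 <10,6,4>
C:9↔8 J2 <10,6,5>
R:2↔7 J1 <10,7,5>
3×9 − 2×7 − 1×5 = 8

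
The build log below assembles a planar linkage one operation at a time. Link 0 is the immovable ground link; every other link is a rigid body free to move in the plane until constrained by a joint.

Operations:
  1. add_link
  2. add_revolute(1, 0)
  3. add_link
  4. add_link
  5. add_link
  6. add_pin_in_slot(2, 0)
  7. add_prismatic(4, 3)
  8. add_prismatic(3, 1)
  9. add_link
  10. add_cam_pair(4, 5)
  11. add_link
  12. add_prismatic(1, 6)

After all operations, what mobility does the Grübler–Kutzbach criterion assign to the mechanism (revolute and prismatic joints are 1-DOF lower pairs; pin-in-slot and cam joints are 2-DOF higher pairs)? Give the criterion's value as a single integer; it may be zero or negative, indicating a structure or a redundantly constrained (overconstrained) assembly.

(L,J1,J2)=(1,0,0); link0 fixed
link1: (2,0,0)
R 1-0 [J1]: (2,1,0)
link2: (3,1,0)
link3: (4,1,0)
link4: (5,1,0)
PS 2-0 [J2]: (5,1,1)
P 4-3 [J1]: (5,2,1)
P 3-1 [J1]: (5,3,1)
link5: (6,3,1)
C 4-5 [J2]: (6,3,2)
link6: (7,3,2)
P 1-6 [J1]: (7,4,2)
Grübler: 3·6 − 2·4 − 2 = 8

M = 8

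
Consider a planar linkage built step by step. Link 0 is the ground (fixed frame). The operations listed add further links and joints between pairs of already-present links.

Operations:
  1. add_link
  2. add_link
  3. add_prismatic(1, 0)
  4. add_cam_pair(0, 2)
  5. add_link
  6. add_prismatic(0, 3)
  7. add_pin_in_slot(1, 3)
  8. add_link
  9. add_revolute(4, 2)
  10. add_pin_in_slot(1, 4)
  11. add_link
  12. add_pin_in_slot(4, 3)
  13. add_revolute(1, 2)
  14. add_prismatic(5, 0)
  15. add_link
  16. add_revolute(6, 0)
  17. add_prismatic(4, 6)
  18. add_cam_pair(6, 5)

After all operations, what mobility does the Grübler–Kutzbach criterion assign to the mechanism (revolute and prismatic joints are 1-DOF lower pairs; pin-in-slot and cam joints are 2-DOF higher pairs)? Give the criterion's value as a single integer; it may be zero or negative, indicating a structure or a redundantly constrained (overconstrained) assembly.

M = -1

[1;0;0] (link 0 is ground)
L+ [2;0;0]
L+ [3;0;0]
P(1,0)∈J1 [3;1;0]
C(0,2)∈J2 [3;1;1]
L+ [4;1;1]
P(0,3)∈J1 [4;2;1]
PS(1,3)∈J2 [4;2;2]
L+ [5;2;2]
R(4,2)∈J1 [5;3;2]
PS(1,4)∈J2 [5;3;3]
L+ [6;3;3]
PS(4,3)∈J2 [6;3;4]
R(1,2)∈J1 [6;4;4]
P(5,0)∈J1 [6;5;4]
L+ [7;5;4]
R(6,0)∈J1 [7;6;4]
P(4,6)∈J1 [7;7;4]
C(6,5)∈J2 [7;7;5]
mobility = 18 − 14 − 5 = -1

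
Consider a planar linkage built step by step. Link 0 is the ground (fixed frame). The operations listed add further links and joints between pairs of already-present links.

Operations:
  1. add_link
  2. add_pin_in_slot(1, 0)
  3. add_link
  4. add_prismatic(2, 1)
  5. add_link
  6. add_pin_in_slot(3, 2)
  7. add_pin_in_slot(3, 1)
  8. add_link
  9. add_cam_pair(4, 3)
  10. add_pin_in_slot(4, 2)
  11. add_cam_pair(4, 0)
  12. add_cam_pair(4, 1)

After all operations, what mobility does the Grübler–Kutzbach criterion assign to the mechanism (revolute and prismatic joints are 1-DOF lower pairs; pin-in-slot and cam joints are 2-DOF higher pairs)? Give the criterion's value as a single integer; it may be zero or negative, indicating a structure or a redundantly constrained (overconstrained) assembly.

M = 3

link 0 = ground. State L|J1|J2 = 1|0|0
+link1  2|0|0
PS(1,0) f=2→J2  2|0|1
+link2  3|0|1
P(2,1) f=1→J1  3|1|1
+link3  4|1|1
PS(3,2) f=2→J2  4|1|2
PS(3,1) f=2→J2  4|1|3
+link4  5|1|3
C(4,3) f=2→J2  5|1|4
PS(4,2) f=2→J2  5|1|5
C(4,0) f=2→J2  5|1|6
C(4,1) f=2→J2  5|1|7
M = 3(5−1)−2·1−7 = 12−2−7 = 3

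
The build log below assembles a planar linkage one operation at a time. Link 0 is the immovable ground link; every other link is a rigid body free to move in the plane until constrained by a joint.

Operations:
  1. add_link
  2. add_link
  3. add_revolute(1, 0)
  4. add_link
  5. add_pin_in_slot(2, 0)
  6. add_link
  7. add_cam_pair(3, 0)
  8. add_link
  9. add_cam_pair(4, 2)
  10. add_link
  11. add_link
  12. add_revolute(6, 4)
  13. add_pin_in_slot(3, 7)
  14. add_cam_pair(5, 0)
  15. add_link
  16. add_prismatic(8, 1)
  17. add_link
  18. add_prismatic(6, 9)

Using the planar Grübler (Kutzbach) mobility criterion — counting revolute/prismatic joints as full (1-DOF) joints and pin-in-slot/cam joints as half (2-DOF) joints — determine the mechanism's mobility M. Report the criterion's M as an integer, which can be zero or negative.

ground; <1,0,0>
#1 <2,0,0>
#2 <3,0,0>
R:1↔0 J1 <3,1,0>
#3 <4,1,0>
PS:2↔0 J2 <4,1,1>
#4 <5,1,1>
C:3↔0 J2 <5,1,2>
#5 <6,1,2>
C:4↔2 J2 <6,1,3>
#6 <7,1,3>
#7 <8,1,3>
R:6↔4 J1 <8,2,3>
PS:3↔7 J2 <8,2,4>
C:5↔0 J2 <8,2,5>
#8 <9,2,5>
P:8↔1 J1 <9,3,5>
#9 <10,3,5>
P:6↔9 J1 <10,4,5>
3×9 − 2×4 − 1×5 = 14

M = 14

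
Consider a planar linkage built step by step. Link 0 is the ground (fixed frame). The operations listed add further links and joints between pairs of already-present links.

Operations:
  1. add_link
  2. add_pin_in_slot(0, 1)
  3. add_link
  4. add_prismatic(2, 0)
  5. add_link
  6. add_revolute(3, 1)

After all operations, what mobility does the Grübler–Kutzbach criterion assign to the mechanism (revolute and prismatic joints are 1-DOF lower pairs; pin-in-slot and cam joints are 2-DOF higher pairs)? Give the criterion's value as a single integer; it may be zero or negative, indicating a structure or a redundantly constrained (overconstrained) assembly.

M = 4

(L,J1,J2)=(1,0,0); link0 fixed
link1: (2,0,0)
PS 0-1 [J2]: (2,0,1)
link2: (3,0,1)
P 2-0 [J1]: (3,1,1)
link3: (4,1,1)
R 3-1 [J1]: (4,2,1)
Grübler: 3·3 − 2·2 − 1 = 4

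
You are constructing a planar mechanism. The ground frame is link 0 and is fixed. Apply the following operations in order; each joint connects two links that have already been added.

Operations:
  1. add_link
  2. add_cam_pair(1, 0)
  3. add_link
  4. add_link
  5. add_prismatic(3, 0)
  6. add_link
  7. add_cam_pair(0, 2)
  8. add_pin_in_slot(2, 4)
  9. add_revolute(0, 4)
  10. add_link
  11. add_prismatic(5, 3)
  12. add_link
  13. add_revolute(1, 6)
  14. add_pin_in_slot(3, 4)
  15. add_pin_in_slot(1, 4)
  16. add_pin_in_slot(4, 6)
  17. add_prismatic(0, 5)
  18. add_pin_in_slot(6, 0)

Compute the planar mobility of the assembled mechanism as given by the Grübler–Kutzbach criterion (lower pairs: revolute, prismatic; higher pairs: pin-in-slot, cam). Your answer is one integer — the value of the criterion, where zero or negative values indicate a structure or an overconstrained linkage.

link 0 = ground. State L|J1|J2 = 1|0|0
+link1  2|0|0
C(1,0) f=2→J2  2|0|1
+link2  3|0|1
+link3  4|0|1
P(3,0) f=1→J1  4|1|1
+link4  5|1|1
C(0,2) f=2→J2  5|1|2
PS(2,4) f=2→J2  5|1|3
R(0,4) f=1→J1  5|2|3
+link5  6|2|3
P(5,3) f=1→J1  6|3|3
+link6  7|3|3
R(1,6) f=1→J1  7|4|3
PS(3,4) f=2→J2  7|4|4
PS(1,4) f=2→J2  7|4|5
PS(4,6) f=2→J2  7|4|6
P(0,5) f=1→J1  7|5|6
PS(6,0) f=2→J2  7|5|7
M = 3(7−1)−2·5−7 = 18−10−7 = 1

M = 1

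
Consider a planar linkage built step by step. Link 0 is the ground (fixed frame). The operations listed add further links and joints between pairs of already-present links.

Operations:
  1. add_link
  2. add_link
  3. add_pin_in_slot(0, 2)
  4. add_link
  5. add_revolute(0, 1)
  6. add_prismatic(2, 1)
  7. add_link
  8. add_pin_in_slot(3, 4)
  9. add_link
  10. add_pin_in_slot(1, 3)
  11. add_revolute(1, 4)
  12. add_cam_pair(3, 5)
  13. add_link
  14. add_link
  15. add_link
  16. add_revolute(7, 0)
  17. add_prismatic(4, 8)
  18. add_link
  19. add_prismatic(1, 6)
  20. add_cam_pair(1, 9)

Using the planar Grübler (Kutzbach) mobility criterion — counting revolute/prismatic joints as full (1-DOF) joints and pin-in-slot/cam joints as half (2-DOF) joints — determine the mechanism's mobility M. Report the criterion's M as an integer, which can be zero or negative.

L=1 J1=0 J2=0
add link → L=2 J1=0 J2=0
add link → L=3 J1=0 J2=0
PS@0,2 dof=2 J2 → L=3 J1=0 J2=1
add link → L=4 J1=0 J2=1
R@0,1 dof=1 J1 → L=4 J1=1 J2=1
P@2,1 dof=1 J1 → L=4 J1=2 J2=1
add link → L=5 J1=2 J2=1
PS@3,4 dof=2 J2 → L=5 J1=2 J2=2
add link → L=6 J1=2 J2=2
PS@1,3 dof=2 J2 → L=6 J1=2 J2=3
R@1,4 dof=1 J1 → L=6 J1=3 J2=3
C@3,5 dof=2 J2 → L=6 J1=3 J2=4
add link → L=7 J1=3 J2=4
add link → L=8 J1=3 J2=4
add link → L=9 J1=3 J2=4
R@7,0 dof=1 J1 → L=9 J1=4 J2=4
P@4,8 dof=1 J1 → L=9 J1=5 J2=4
add link → L=10 J1=5 J2=4
P@1,6 dof=1 J1 → L=10 J1=6 J2=4
C@1,9 dof=2 J2 → L=10 J1=6 J2=5
M=3(L−1)−2J1−J2=3·9−2·6−5=10

M = 10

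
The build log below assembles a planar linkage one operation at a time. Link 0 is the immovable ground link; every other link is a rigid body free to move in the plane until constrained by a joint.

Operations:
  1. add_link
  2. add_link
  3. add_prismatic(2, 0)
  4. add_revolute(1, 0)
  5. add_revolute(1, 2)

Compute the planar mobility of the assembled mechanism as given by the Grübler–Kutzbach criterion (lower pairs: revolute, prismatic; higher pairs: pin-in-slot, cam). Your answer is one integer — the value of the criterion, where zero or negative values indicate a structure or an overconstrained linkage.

ground; <1,0,0>
#1 <2,0,0>
#2 <3,0,0>
P:2↔0 J1 <3,1,0>
R:1↔0 J1 <3,2,0>
R:1↔2 J1 <3,3,0>
3×2 − 2×3 − 1×0 = 0

M = 0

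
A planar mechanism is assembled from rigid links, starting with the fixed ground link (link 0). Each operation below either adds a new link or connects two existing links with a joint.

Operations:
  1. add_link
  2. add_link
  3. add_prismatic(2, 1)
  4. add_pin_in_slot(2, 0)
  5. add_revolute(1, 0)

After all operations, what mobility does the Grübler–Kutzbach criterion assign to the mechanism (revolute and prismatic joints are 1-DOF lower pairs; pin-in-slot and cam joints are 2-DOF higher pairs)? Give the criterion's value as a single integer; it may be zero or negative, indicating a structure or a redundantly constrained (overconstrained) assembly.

L=1 J1=0 J2=0
add link → L=2 J1=0 J2=0
add link → L=3 J1=0 J2=0
P@2,1 dof=1 J1 → L=3 J1=1 J2=0
PS@2,0 dof=2 J2 → L=3 J1=1 J2=1
R@1,0 dof=1 J1 → L=3 J1=2 J2=1
M=3(L−1)−2J1−J2=3·2−2·2−1=1

M = 1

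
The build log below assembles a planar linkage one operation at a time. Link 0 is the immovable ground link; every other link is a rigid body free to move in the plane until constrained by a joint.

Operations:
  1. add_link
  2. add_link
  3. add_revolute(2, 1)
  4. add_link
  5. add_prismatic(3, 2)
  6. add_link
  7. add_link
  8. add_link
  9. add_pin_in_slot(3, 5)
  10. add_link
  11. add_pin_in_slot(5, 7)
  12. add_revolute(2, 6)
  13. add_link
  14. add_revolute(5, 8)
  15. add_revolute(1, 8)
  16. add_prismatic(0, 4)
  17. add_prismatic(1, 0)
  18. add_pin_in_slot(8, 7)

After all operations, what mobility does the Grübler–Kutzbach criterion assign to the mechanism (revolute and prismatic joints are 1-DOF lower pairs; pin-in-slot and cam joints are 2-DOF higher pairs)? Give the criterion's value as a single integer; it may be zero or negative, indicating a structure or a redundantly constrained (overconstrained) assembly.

[1;0;0] (link 0 is ground)
L+ [2;0;0]
L+ [3;0;0]
R(2,1)∈J1 [3;1;0]
L+ [4;1;0]
P(3,2)∈J1 [4;2;0]
L+ [5;2;0]
L+ [6;2;0]
L+ [7;2;0]
PS(3,5)∈J2 [7;2;1]
L+ [8;2;1]
PS(5,7)∈J2 [8;2;2]
R(2,6)∈J1 [8;3;2]
L+ [9;3;2]
R(5,8)∈J1 [9;4;2]
R(1,8)∈J1 [9;5;2]
P(0,4)∈J1 [9;6;2]
P(1,0)∈J1 [9;7;2]
PS(8,7)∈J2 [9;7;3]
mobility = 24 − 14 − 3 = 7

M = 7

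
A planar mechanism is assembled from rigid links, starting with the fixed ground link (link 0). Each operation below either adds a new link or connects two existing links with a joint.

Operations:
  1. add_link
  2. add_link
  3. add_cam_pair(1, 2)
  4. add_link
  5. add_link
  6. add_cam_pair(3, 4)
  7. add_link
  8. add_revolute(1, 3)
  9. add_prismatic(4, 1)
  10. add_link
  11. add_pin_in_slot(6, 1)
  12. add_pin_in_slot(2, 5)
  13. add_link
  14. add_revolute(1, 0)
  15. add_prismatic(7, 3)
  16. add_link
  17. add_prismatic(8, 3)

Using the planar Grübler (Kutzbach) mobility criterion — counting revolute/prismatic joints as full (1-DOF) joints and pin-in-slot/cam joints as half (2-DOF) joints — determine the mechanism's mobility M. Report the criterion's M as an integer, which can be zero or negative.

(L,J1,J2)=(1,0,0); link0 fixed
link1: (2,0,0)
link2: (3,0,0)
C 1-2 [J2]: (3,0,1)
link3: (4,0,1)
link4: (5,0,1)
C 3-4 [J2]: (5,0,2)
link5: (6,0,2)
R 1-3 [J1]: (6,1,2)
P 4-1 [J1]: (6,2,2)
link6: (7,2,2)
PS 6-1 [J2]: (7,2,3)
PS 2-5 [J2]: (7,2,4)
link7: (8,2,4)
R 1-0 [J1]: (8,3,4)
P 7-3 [J1]: (8,4,4)
link8: (9,4,4)
P 8-3 [J1]: (9,5,4)
Grübler: 3·8 − 2·5 − 4 = 10

M = 10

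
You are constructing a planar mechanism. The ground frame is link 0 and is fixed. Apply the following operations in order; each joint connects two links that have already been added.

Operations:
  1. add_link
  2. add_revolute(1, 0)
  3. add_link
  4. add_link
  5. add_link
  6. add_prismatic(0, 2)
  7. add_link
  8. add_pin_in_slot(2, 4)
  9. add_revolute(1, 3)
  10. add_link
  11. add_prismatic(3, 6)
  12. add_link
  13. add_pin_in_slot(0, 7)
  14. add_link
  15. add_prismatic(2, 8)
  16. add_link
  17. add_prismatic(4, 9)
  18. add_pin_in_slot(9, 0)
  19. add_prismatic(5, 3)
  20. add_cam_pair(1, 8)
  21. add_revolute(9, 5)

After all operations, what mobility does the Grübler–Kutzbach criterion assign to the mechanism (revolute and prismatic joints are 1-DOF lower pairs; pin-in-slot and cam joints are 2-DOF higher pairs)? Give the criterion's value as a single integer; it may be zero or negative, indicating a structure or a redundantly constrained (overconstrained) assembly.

(L,J1,J2)=(1,0,0); link0 fixed
link1: (2,0,0)
R 1-0 [J1]: (2,1,0)
link2: (3,1,0)
link3: (4,1,0)
link4: (5,1,0)
P 0-2 [J1]: (5,2,0)
link5: (6,2,0)
PS 2-4 [J2]: (6,2,1)
R 1-3 [J1]: (6,3,1)
link6: (7,3,1)
P 3-6 [J1]: (7,4,1)
link7: (8,4,1)
PS 0-7 [J2]: (8,4,2)
link8: (9,4,2)
P 2-8 [J1]: (9,5,2)
link9: (10,5,2)
P 4-9 [J1]: (10,6,2)
PS 9-0 [J2]: (10,6,3)
P 5-3 [J1]: (10,7,3)
C 1-8 [J2]: (10,7,4)
R 9-5 [J1]: (10,8,4)
Grübler: 3·9 − 2·8 − 4 = 7

M = 7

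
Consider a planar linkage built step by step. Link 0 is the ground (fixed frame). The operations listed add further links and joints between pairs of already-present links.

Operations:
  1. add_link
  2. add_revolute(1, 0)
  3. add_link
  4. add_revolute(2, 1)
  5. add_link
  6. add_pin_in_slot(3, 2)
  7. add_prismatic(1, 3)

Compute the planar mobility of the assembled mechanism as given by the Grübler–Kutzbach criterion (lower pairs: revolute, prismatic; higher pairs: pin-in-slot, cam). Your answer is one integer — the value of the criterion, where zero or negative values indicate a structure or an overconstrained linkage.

ground; <1,0,0>
#1 <2,0,0>
R:1↔0 J1 <2,1,0>
#2 <3,1,0>
R:2↔1 J1 <3,2,0>
#3 <4,2,0>
PS:3↔2 J2 <4,2,1>
P:1↔3 J1 <4,3,1>
3×3 − 2×3 − 1×1 = 2

M = 2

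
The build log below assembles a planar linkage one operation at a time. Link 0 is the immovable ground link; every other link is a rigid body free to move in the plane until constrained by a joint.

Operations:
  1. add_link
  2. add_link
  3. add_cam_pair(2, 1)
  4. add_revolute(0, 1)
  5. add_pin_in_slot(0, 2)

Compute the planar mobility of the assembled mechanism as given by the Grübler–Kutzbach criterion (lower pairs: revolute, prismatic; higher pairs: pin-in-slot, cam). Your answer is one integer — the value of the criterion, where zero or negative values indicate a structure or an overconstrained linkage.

ground; <1,0,0>
#1 <2,0,0>
#2 <3,0,0>
C:2↔1 J2 <3,0,1>
R:0↔1 J1 <3,1,1>
PS:0↔2 J2 <3,1,2>
3×2 − 2×1 − 1×2 = 2

M = 2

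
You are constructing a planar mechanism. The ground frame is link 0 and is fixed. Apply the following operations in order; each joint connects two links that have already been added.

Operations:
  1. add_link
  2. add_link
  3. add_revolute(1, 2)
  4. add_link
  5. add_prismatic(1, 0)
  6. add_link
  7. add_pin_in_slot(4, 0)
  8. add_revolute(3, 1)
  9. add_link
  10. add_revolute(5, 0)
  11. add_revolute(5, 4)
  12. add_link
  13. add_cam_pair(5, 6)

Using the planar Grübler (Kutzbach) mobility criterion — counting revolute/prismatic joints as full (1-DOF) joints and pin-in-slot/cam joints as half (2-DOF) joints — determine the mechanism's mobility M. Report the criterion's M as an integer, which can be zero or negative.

M = 6

L=1 J1=0 J2=0
add link → L=2 J1=0 J2=0
add link → L=3 J1=0 J2=0
R@1,2 dof=1 J1 → L=3 J1=1 J2=0
add link → L=4 J1=1 J2=0
P@1,0 dof=1 J1 → L=4 J1=2 J2=0
add link → L=5 J1=2 J2=0
PS@4,0 dof=2 J2 → L=5 J1=2 J2=1
R@3,1 dof=1 J1 → L=5 J1=3 J2=1
add link → L=6 J1=3 J2=1
R@5,0 dof=1 J1 → L=6 J1=4 J2=1
R@5,4 dof=1 J1 → L=6 J1=5 J2=1
add link → L=7 J1=5 J2=1
C@5,6 dof=2 J2 → L=7 J1=5 J2=2
M=3(L−1)−2J1−J2=3·6−2·5−2=6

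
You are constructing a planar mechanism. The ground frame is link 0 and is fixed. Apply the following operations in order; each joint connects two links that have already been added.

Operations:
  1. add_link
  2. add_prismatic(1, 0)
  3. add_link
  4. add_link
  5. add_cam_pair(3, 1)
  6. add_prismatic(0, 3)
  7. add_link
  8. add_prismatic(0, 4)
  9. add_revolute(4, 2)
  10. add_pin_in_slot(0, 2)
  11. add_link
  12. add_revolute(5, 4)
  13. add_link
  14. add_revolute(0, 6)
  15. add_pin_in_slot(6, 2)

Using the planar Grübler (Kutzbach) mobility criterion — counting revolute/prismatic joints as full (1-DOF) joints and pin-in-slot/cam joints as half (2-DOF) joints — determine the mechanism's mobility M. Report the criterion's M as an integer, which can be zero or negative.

[1;0;0] (link 0 is ground)
L+ [2;0;0]
P(1,0)∈J1 [2;1;0]
L+ [3;1;0]
L+ [4;1;0]
C(3,1)∈J2 [4;1;1]
P(0,3)∈J1 [4;2;1]
L+ [5;2;1]
P(0,4)∈J1 [5;3;1]
R(4,2)∈J1 [5;4;1]
PS(0,2)∈J2 [5;4;2]
L+ [6;4;2]
R(5,4)∈J1 [6;5;2]
L+ [7;5;2]
R(0,6)∈J1 [7;6;2]
PS(6,2)∈J2 [7;6;3]
mobility = 18 − 12 − 3 = 3

M = 3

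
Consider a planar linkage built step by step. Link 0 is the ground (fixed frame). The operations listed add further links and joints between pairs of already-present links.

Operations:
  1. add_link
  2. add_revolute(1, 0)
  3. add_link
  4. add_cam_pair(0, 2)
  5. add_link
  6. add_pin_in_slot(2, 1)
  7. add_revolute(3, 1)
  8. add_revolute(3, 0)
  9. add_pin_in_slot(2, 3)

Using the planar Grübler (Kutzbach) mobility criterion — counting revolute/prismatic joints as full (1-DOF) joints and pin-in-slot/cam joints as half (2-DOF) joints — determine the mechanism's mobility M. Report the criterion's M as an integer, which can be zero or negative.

link 0 = ground. State L|J1|J2 = 1|0|0
+link1  2|0|0
R(1,0) f=1→J1  2|1|0
+link2  3|1|0
C(0,2) f=2→J2  3|1|1
+link3  4|1|1
PS(2,1) f=2→J2  4|1|2
R(3,1) f=1→J1  4|2|2
R(3,0) f=1→J1  4|3|2
PS(2,3) f=2→J2  4|3|3
M = 3(4−1)−2·3−3 = 9−6−3 = 0

M = 0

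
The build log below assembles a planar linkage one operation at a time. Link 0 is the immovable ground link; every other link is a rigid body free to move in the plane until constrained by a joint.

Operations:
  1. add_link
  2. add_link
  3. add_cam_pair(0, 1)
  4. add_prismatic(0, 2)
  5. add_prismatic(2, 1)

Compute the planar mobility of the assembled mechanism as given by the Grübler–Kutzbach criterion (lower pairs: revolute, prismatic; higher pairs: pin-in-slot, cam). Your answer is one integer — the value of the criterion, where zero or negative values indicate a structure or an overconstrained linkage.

[1;0;0] (link 0 is ground)
L+ [2;0;0]
L+ [3;0;0]
C(0,1)∈J2 [3;0;1]
P(0,2)∈J1 [3;1;1]
P(2,1)∈J1 [3;2;1]
mobility = 6 − 4 − 1 = 1

M = 1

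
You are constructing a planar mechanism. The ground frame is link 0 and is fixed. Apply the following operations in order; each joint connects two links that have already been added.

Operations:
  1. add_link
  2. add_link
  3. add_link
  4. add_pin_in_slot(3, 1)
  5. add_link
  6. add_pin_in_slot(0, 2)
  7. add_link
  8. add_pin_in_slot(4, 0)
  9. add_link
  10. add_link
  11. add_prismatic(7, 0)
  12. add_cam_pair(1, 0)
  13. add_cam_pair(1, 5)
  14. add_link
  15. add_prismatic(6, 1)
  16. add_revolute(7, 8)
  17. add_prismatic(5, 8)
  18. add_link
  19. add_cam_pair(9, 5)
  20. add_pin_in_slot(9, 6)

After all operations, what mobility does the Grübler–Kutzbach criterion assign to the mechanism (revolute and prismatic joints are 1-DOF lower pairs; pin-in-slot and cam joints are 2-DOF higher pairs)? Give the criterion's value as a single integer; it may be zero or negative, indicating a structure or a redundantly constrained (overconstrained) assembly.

M = 12

link 0 = ground. State L|J1|J2 = 1|0|0
+link1  2|0|0
+link2  3|0|0
+link3  4|0|0
PS(3,1) f=2→J2  4|0|1
+link4  5|0|1
PS(0,2) f=2→J2  5|0|2
+link5  6|0|2
PS(4,0) f=2→J2  6|0|3
+link6  7|0|3
+link7  8|0|3
P(7,0) f=1→J1  8|1|3
C(1,0) f=2→J2  8|1|4
C(1,5) f=2→J2  8|1|5
+link8  9|1|5
P(6,1) f=1→J1  9|2|5
R(7,8) f=1→J1  9|3|5
P(5,8) f=1→J1  9|4|5
+link9  10|4|5
C(9,5) f=2→J2  10|4|6
PS(9,6) f=2→J2  10|4|7
M = 3(10−1)−2·4−7 = 27−8−7 = 12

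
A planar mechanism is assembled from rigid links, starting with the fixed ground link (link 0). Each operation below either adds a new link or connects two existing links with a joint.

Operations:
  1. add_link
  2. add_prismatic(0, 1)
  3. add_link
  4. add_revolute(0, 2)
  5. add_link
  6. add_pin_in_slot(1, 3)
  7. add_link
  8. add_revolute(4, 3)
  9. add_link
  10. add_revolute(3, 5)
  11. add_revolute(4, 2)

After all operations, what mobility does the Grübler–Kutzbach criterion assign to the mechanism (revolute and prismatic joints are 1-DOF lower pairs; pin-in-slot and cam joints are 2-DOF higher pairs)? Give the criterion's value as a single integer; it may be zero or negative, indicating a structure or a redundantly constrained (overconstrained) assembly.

(L,J1,J2)=(1,0,0); link0 fixed
link1: (2,0,0)
P 0-1 [J1]: (2,1,0)
link2: (3,1,0)
R 0-2 [J1]: (3,2,0)
link3: (4,2,0)
PS 1-3 [J2]: (4,2,1)
link4: (5,2,1)
R 4-3 [J1]: (5,3,1)
link5: (6,3,1)
R 3-5 [J1]: (6,4,1)
R 4-2 [J1]: (6,5,1)
Grübler: 3·5 − 2·5 − 1 = 4

M = 4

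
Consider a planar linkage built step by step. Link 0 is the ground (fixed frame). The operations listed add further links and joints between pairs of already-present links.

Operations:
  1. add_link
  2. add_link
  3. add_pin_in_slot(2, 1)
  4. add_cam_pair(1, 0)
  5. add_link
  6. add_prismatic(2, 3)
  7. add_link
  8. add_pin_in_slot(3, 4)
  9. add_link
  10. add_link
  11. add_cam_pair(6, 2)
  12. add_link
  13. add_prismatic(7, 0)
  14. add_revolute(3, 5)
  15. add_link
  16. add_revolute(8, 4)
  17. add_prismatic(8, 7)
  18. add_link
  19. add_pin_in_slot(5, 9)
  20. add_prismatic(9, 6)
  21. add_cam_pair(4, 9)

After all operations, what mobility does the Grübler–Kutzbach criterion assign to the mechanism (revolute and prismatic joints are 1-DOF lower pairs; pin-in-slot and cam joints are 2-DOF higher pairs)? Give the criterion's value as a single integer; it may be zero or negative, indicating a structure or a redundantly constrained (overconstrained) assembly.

M = 9

(L,J1,J2)=(1,0,0); link0 fixed
link1: (2,0,0)
link2: (3,0,0)
PS 2-1 [J2]: (3,0,1)
C 1-0 [J2]: (3,0,2)
link3: (4,0,2)
P 2-3 [J1]: (4,1,2)
link4: (5,1,2)
PS 3-4 [J2]: (5,1,3)
link5: (6,1,3)
link6: (7,1,3)
C 6-2 [J2]: (7,1,4)
link7: (8,1,4)
P 7-0 [J1]: (8,2,4)
R 3-5 [J1]: (8,3,4)
link8: (9,3,4)
R 8-4 [J1]: (9,4,4)
P 8-7 [J1]: (9,5,4)
link9: (10,5,4)
PS 5-9 [J2]: (10,5,5)
P 9-6 [J1]: (10,6,5)
C 4-9 [J2]: (10,6,6)
Grübler: 3·9 − 2·6 − 6 = 9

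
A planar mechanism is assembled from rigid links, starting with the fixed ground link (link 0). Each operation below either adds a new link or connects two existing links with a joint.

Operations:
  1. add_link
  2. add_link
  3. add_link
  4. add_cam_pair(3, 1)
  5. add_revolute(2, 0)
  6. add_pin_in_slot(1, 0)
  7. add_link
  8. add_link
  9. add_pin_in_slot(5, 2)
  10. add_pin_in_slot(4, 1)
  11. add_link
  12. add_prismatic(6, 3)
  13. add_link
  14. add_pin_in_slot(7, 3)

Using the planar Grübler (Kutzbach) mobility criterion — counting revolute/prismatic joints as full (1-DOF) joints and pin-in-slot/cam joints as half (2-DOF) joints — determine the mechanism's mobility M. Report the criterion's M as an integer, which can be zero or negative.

L=1 J1=0 J2=0
add link → L=2 J1=0 J2=0
add link → L=3 J1=0 J2=0
add link → L=4 J1=0 J2=0
C@3,1 dof=2 J2 → L=4 J1=0 J2=1
R@2,0 dof=1 J1 → L=4 J1=1 J2=1
PS@1,0 dof=2 J2 → L=4 J1=1 J2=2
add link → L=5 J1=1 J2=2
add link → L=6 J1=1 J2=2
PS@5,2 dof=2 J2 → L=6 J1=1 J2=3
PS@4,1 dof=2 J2 → L=6 J1=1 J2=4
add link → L=7 J1=1 J2=4
P@6,3 dof=1 J1 → L=7 J1=2 J2=4
add link → L=8 J1=2 J2=4
PS@7,3 dof=2 J2 → L=8 J1=2 J2=5
M=3(L−1)−2J1−J2=3·7−2·2−5=12

M = 12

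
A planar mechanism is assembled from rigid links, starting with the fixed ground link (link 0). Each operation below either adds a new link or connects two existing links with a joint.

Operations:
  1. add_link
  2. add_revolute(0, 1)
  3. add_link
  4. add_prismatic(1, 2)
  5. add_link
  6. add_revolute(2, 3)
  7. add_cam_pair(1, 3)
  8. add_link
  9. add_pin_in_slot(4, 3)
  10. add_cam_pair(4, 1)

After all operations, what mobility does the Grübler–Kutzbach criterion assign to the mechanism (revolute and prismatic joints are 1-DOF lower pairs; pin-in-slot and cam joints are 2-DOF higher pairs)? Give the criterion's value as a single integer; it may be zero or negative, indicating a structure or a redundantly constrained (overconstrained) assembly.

link 0 = ground. State L|J1|J2 = 1|0|0
+link1  2|0|0
R(0,1) f=1→J1  2|1|0
+link2  3|1|0
P(1,2) f=1→J1  3|2|0
+link3  4|2|0
R(2,3) f=1→J1  4|3|0
C(1,3) f=2→J2  4|3|1
+link4  5|3|1
PS(4,3) f=2→J2  5|3|2
C(4,1) f=2→J2  5|3|3
M = 3(5−1)−2·3−3 = 12−6−3 = 3

M = 3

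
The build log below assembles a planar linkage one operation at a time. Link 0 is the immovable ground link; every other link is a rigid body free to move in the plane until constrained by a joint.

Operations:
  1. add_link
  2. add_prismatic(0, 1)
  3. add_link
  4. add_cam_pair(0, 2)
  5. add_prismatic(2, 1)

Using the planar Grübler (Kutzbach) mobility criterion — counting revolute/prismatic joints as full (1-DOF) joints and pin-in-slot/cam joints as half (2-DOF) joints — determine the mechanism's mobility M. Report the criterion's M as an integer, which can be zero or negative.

M = 1

[1;0;0] (link 0 is ground)
L+ [2;0;0]
P(0,1)∈J1 [2;1;0]
L+ [3;1;0]
C(0,2)∈J2 [3;1;1]
P(2,1)∈J1 [3;2;1]
mobility = 6 − 4 − 1 = 1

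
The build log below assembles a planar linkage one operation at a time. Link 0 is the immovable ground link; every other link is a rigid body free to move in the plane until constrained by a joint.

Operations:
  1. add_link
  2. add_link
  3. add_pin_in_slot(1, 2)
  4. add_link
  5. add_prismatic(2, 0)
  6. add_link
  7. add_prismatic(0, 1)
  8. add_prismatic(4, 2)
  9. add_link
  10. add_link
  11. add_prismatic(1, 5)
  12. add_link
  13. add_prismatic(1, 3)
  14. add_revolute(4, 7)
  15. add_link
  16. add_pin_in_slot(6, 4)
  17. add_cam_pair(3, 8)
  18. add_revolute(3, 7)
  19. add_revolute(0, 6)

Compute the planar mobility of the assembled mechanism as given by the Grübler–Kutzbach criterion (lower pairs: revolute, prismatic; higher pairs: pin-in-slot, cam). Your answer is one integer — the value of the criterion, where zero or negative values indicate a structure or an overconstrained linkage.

link 0 = ground. State L|J1|J2 = 1|0|0
+link1  2|0|0
+link2  3|0|0
PS(1,2) f=2→J2  3|0|1
+link3  4|0|1
P(2,0) f=1→J1  4|1|1
+link4  5|1|1
P(0,1) f=1→J1  5|2|1
P(4,2) f=1→J1  5|3|1
+link5  6|3|1
+link6  7|3|1
P(1,5) f=1→J1  7|4|1
+link7  8|4|1
P(1,3) f=1→J1  8|5|1
R(4,7) f=1→J1  8|6|1
+link8  9|6|1
PS(6,4) f=2→J2  9|6|2
C(3,8) f=2→J2  9|6|3
R(3,7) f=1→J1  9|7|3
R(0,6) f=1→J1  9|8|3
M = 3(9−1)−2·8−3 = 24−16−3 = 5

M = 5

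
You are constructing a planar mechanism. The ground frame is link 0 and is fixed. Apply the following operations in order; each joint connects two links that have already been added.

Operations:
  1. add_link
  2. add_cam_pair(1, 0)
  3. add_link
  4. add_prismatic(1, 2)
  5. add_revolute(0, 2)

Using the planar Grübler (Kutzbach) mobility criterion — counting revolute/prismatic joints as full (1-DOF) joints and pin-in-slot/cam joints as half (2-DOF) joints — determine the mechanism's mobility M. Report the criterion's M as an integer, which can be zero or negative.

M = 1

link 0 = ground. State L|J1|J2 = 1|0|0
+link1  2|0|0
C(1,0) f=2→J2  2|0|1
+link2  3|0|1
P(1,2) f=1→J1  3|1|1
R(0,2) f=1→J1  3|2|1
M = 3(3−1)−2·2−1 = 6−4−1 = 1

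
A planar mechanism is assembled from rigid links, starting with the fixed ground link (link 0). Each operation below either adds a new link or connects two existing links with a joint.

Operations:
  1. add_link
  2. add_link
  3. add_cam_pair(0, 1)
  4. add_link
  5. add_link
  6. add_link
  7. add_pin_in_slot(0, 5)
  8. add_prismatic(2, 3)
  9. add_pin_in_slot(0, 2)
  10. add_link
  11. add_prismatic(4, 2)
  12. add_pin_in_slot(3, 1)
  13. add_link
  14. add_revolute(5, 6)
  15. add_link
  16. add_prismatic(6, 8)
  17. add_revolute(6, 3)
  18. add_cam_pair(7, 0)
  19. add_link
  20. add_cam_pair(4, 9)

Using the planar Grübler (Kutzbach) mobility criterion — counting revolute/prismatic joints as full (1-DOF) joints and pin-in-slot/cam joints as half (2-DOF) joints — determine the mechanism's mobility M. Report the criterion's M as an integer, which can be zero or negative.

M = 11

(L,J1,J2)=(1,0,0); link0 fixed
link1: (2,0,0)
link2: (3,0,0)
C 0-1 [J2]: (3,0,1)
link3: (4,0,1)
link4: (5,0,1)
link5: (6,0,1)
PS 0-5 [J2]: (6,0,2)
P 2-3 [J1]: (6,1,2)
PS 0-2 [J2]: (6,1,3)
link6: (7,1,3)
P 4-2 [J1]: (7,2,3)
PS 3-1 [J2]: (7,2,4)
link7: (8,2,4)
R 5-6 [J1]: (8,3,4)
link8: (9,3,4)
P 6-8 [J1]: (9,4,4)
R 6-3 [J1]: (9,5,4)
C 7-0 [J2]: (9,5,5)
link9: (10,5,5)
C 4-9 [J2]: (10,5,6)
Grübler: 3·9 − 2·5 − 6 = 11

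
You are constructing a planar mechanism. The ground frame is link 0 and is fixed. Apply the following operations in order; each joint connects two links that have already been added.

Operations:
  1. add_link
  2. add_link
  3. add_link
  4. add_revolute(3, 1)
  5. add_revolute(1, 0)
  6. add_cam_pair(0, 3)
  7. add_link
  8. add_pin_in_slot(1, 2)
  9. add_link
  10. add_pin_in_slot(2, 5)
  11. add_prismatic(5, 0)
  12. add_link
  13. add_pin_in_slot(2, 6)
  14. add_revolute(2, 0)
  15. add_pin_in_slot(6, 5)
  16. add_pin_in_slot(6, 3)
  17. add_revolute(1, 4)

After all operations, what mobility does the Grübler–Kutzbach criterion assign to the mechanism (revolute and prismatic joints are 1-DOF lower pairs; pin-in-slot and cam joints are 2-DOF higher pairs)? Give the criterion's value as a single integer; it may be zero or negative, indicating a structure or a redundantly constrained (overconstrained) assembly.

link 0 = ground. State L|J1|J2 = 1|0|0
+link1  2|0|0
+link2  3|0|0
+link3  4|0|0
R(3,1) f=1→J1  4|1|0
R(1,0) f=1→J1  4|2|0
C(0,3) f=2→J2  4|2|1
+link4  5|2|1
PS(1,2) f=2→J2  5|2|2
+link5  6|2|2
PS(2,5) f=2→J2  6|2|3
P(5,0) f=1→J1  6|3|3
+link6  7|3|3
PS(2,6) f=2→J2  7|3|4
R(2,0) f=1→J1  7|4|4
PS(6,5) f=2→J2  7|4|5
PS(6,3) f=2→J2  7|4|6
R(1,4) f=1→J1  7|5|6
M = 3(7−1)−2·5−6 = 18−10−6 = 2

M = 2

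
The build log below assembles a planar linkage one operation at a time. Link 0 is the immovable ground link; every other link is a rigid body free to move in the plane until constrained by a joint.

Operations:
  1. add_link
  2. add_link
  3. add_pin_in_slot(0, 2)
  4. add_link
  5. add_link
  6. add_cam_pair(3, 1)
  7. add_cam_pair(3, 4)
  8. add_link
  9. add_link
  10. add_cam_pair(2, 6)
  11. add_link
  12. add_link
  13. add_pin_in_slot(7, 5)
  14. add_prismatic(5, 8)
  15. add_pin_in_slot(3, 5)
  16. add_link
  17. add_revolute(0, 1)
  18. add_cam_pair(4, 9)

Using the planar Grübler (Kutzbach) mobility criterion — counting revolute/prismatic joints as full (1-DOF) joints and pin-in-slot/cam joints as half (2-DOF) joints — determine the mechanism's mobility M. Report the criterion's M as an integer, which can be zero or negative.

ground; <1,0,0>
#1 <2,0,0>
#2 <3,0,0>
PS:0↔2 J2 <3,0,1>
#3 <4,0,1>
#4 <5,0,1>
C:3↔1 J2 <5,0,2>
C:3↔4 J2 <5,0,3>
#5 <6,0,3>
#6 <7,0,3>
C:2↔6 J2 <7,0,4>
#7 <8,0,4>
#8 <9,0,4>
PS:7↔5 J2 <9,0,5>
P:5↔8 J1 <9,1,5>
PS:3↔5 J2 <9,1,6>
#9 <10,1,6>
R:0↔1 J1 <10,2,6>
C:4↔9 J2 <10,2,7>
3×9 − 2×2 − 1×7 = 16

M = 16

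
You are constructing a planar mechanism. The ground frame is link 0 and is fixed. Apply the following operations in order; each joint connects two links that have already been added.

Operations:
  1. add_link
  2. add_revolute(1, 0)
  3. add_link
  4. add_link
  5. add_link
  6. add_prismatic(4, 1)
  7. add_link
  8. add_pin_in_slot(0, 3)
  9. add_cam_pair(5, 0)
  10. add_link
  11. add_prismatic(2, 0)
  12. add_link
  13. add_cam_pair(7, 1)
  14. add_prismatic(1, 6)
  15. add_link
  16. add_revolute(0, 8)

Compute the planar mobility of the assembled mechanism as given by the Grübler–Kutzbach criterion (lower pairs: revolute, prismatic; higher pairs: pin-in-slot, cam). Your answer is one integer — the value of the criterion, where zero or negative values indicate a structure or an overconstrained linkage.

link 0 = ground. State L|J1|J2 = 1|0|0
+link1  2|0|0
R(1,0) f=1→J1  2|1|0
+link2  3|1|0
+link3  4|1|0
+link4  5|1|0
P(4,1) f=1→J1  5|2|0
+link5  6|2|0
PS(0,3) f=2→J2  6|2|1
C(5,0) f=2→J2  6|2|2
+link6  7|2|2
P(2,0) f=1→J1  7|3|2
+link7  8|3|2
C(7,1) f=2→J2  8|3|3
P(1,6) f=1→J1  8|4|3
+link8  9|4|3
R(0,8) f=1→J1  9|5|3
M = 3(9−1)−2·5−3 = 24−10−3 = 11

M = 11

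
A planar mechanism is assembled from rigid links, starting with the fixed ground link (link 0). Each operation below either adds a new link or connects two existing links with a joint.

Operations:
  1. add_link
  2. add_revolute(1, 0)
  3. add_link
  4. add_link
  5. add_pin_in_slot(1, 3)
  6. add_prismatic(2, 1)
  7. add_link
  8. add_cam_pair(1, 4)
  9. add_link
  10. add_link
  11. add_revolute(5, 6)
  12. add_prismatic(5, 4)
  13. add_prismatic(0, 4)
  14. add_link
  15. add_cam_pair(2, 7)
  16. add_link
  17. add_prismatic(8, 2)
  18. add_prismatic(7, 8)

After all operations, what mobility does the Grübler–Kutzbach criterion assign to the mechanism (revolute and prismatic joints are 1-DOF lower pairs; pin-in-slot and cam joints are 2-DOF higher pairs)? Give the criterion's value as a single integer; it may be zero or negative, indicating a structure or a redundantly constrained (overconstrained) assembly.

M = 7

[1;0;0] (link 0 is ground)
L+ [2;0;0]
R(1,0)∈J1 [2;1;0]
L+ [3;1;0]
L+ [4;1;0]
PS(1,3)∈J2 [4;1;1]
P(2,1)∈J1 [4;2;1]
L+ [5;2;1]
C(1,4)∈J2 [5;2;2]
L+ [6;2;2]
L+ [7;2;2]
R(5,6)∈J1 [7;3;2]
P(5,4)∈J1 [7;4;2]
P(0,4)∈J1 [7;5;2]
L+ [8;5;2]
C(2,7)∈J2 [8;5;3]
L+ [9;5;3]
P(8,2)∈J1 [9;6;3]
P(7,8)∈J1 [9;7;3]
mobility = 24 − 14 − 3 = 7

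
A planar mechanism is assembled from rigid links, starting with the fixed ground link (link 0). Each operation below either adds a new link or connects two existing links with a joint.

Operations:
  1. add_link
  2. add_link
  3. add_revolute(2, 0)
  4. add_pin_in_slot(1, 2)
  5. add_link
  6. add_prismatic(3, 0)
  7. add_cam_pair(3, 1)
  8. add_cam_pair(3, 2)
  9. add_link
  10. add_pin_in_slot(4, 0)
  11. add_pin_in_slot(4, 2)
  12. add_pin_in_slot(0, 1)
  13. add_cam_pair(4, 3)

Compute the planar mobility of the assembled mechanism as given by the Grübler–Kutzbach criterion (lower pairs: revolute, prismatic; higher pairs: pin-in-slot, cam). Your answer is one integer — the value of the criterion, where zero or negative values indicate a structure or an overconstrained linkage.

M = 1

L=1 J1=0 J2=0
add link → L=2 J1=0 J2=0
add link → L=3 J1=0 J2=0
R@2,0 dof=1 J1 → L=3 J1=1 J2=0
PS@1,2 dof=2 J2 → L=3 J1=1 J2=1
add link → L=4 J1=1 J2=1
P@3,0 dof=1 J1 → L=4 J1=2 J2=1
C@3,1 dof=2 J2 → L=4 J1=2 J2=2
C@3,2 dof=2 J2 → L=4 J1=2 J2=3
add link → L=5 J1=2 J2=3
PS@4,0 dof=2 J2 → L=5 J1=2 J2=4
PS@4,2 dof=2 J2 → L=5 J1=2 J2=5
PS@0,1 dof=2 J2 → L=5 J1=2 J2=6
C@4,3 dof=2 J2 → L=5 J1=2 J2=7
M=3(L−1)−2J1−J2=3·4−2·2−7=1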